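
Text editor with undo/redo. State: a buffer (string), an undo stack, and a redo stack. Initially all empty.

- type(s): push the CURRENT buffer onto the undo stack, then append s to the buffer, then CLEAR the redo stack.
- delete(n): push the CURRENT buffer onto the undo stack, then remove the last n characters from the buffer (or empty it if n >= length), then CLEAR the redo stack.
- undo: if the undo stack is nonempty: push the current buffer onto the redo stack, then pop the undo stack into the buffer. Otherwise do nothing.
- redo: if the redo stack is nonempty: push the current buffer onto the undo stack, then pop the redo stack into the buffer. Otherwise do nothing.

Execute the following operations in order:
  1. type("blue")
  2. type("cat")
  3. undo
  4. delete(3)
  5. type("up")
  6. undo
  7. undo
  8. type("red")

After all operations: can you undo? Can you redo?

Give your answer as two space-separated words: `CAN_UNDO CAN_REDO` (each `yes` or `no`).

After op 1 (type): buf='blue' undo_depth=1 redo_depth=0
After op 2 (type): buf='bluecat' undo_depth=2 redo_depth=0
After op 3 (undo): buf='blue' undo_depth=1 redo_depth=1
After op 4 (delete): buf='b' undo_depth=2 redo_depth=0
After op 5 (type): buf='bup' undo_depth=3 redo_depth=0
After op 6 (undo): buf='b' undo_depth=2 redo_depth=1
After op 7 (undo): buf='blue' undo_depth=1 redo_depth=2
After op 8 (type): buf='bluered' undo_depth=2 redo_depth=0

Answer: yes no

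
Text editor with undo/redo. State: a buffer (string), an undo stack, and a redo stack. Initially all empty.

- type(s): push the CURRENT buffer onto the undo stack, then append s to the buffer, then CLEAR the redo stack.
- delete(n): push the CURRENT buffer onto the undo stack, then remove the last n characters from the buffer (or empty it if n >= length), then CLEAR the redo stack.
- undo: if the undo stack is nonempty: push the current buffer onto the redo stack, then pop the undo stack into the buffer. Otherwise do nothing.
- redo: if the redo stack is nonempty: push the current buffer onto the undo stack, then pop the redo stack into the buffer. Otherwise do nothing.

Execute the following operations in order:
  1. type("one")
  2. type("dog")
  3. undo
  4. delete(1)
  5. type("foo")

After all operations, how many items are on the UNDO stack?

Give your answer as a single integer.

After op 1 (type): buf='one' undo_depth=1 redo_depth=0
After op 2 (type): buf='onedog' undo_depth=2 redo_depth=0
After op 3 (undo): buf='one' undo_depth=1 redo_depth=1
After op 4 (delete): buf='on' undo_depth=2 redo_depth=0
After op 5 (type): buf='onfoo' undo_depth=3 redo_depth=0

Answer: 3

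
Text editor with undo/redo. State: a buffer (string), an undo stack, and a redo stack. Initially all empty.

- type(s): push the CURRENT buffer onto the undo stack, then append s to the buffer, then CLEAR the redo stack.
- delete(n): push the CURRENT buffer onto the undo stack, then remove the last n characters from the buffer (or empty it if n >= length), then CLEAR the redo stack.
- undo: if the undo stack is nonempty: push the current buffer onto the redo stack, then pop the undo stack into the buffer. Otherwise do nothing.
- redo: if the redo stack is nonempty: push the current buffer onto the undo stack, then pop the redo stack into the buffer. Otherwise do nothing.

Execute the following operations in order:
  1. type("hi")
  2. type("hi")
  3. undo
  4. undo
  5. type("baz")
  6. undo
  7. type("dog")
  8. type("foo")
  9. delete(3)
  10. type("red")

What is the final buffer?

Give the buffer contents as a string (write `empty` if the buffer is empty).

After op 1 (type): buf='hi' undo_depth=1 redo_depth=0
After op 2 (type): buf='hihi' undo_depth=2 redo_depth=0
After op 3 (undo): buf='hi' undo_depth=1 redo_depth=1
After op 4 (undo): buf='(empty)' undo_depth=0 redo_depth=2
After op 5 (type): buf='baz' undo_depth=1 redo_depth=0
After op 6 (undo): buf='(empty)' undo_depth=0 redo_depth=1
After op 7 (type): buf='dog' undo_depth=1 redo_depth=0
After op 8 (type): buf='dogfoo' undo_depth=2 redo_depth=0
After op 9 (delete): buf='dog' undo_depth=3 redo_depth=0
After op 10 (type): buf='dogred' undo_depth=4 redo_depth=0

Answer: dogred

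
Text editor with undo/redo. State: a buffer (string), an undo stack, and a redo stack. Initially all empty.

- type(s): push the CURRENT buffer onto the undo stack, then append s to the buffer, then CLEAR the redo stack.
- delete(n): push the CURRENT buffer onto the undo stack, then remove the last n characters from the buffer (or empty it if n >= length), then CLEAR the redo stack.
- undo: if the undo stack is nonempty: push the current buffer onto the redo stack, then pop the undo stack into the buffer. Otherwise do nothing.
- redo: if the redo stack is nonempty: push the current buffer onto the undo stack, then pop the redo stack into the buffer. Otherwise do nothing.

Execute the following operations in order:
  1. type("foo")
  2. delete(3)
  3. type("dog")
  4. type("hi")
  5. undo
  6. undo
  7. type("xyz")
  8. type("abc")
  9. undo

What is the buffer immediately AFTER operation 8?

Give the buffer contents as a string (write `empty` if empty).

Answer: xyzabc

Derivation:
After op 1 (type): buf='foo' undo_depth=1 redo_depth=0
After op 2 (delete): buf='(empty)' undo_depth=2 redo_depth=0
After op 3 (type): buf='dog' undo_depth=3 redo_depth=0
After op 4 (type): buf='doghi' undo_depth=4 redo_depth=0
After op 5 (undo): buf='dog' undo_depth=3 redo_depth=1
After op 6 (undo): buf='(empty)' undo_depth=2 redo_depth=2
After op 7 (type): buf='xyz' undo_depth=3 redo_depth=0
After op 8 (type): buf='xyzabc' undo_depth=4 redo_depth=0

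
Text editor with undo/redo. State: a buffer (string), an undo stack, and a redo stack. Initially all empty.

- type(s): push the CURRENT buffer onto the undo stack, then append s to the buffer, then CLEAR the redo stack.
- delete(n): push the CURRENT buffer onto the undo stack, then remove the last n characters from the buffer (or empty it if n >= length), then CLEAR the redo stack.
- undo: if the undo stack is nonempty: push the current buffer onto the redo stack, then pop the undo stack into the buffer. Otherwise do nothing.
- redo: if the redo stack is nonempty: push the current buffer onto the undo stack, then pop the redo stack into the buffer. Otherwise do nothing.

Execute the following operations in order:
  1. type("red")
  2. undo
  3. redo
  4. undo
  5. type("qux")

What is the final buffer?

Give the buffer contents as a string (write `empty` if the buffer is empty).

Answer: qux

Derivation:
After op 1 (type): buf='red' undo_depth=1 redo_depth=0
After op 2 (undo): buf='(empty)' undo_depth=0 redo_depth=1
After op 3 (redo): buf='red' undo_depth=1 redo_depth=0
After op 4 (undo): buf='(empty)' undo_depth=0 redo_depth=1
After op 5 (type): buf='qux' undo_depth=1 redo_depth=0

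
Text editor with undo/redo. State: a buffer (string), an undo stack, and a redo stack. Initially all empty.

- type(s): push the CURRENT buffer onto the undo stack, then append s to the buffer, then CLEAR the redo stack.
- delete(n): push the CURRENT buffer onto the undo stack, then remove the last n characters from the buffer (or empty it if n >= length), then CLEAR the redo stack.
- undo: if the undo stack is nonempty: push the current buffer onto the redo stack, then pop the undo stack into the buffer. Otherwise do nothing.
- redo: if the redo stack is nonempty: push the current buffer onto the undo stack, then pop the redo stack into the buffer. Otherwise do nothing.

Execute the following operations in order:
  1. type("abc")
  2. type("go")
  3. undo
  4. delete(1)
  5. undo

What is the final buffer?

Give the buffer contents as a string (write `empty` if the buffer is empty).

Answer: abc

Derivation:
After op 1 (type): buf='abc' undo_depth=1 redo_depth=0
After op 2 (type): buf='abcgo' undo_depth=2 redo_depth=0
After op 3 (undo): buf='abc' undo_depth=1 redo_depth=1
After op 4 (delete): buf='ab' undo_depth=2 redo_depth=0
After op 5 (undo): buf='abc' undo_depth=1 redo_depth=1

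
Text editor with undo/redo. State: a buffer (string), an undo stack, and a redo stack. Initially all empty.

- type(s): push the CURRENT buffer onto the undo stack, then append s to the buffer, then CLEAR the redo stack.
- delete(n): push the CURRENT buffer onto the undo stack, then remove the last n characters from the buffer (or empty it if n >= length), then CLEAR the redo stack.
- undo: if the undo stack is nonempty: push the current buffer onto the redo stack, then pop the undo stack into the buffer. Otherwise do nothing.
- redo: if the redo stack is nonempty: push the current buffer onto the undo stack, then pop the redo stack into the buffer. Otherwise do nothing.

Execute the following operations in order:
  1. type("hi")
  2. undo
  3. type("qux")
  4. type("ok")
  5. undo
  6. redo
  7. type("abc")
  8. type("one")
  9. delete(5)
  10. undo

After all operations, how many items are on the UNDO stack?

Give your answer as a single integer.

Answer: 4

Derivation:
After op 1 (type): buf='hi' undo_depth=1 redo_depth=0
After op 2 (undo): buf='(empty)' undo_depth=0 redo_depth=1
After op 3 (type): buf='qux' undo_depth=1 redo_depth=0
After op 4 (type): buf='quxok' undo_depth=2 redo_depth=0
After op 5 (undo): buf='qux' undo_depth=1 redo_depth=1
After op 6 (redo): buf='quxok' undo_depth=2 redo_depth=0
After op 7 (type): buf='quxokabc' undo_depth=3 redo_depth=0
After op 8 (type): buf='quxokabcone' undo_depth=4 redo_depth=0
After op 9 (delete): buf='quxoka' undo_depth=5 redo_depth=0
After op 10 (undo): buf='quxokabcone' undo_depth=4 redo_depth=1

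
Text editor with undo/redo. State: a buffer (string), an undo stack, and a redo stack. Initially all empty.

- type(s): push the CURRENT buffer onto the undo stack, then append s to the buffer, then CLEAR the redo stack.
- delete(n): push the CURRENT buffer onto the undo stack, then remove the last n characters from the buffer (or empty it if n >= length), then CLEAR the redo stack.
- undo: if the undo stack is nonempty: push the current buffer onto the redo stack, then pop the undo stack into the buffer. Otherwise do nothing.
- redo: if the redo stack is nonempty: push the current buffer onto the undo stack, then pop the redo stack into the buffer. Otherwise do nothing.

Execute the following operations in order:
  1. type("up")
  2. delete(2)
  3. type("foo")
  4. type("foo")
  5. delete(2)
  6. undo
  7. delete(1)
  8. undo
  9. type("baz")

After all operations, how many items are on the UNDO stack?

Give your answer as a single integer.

After op 1 (type): buf='up' undo_depth=1 redo_depth=0
After op 2 (delete): buf='(empty)' undo_depth=2 redo_depth=0
After op 3 (type): buf='foo' undo_depth=3 redo_depth=0
After op 4 (type): buf='foofoo' undo_depth=4 redo_depth=0
After op 5 (delete): buf='foof' undo_depth=5 redo_depth=0
After op 6 (undo): buf='foofoo' undo_depth=4 redo_depth=1
After op 7 (delete): buf='foofo' undo_depth=5 redo_depth=0
After op 8 (undo): buf='foofoo' undo_depth=4 redo_depth=1
After op 9 (type): buf='foofoobaz' undo_depth=5 redo_depth=0

Answer: 5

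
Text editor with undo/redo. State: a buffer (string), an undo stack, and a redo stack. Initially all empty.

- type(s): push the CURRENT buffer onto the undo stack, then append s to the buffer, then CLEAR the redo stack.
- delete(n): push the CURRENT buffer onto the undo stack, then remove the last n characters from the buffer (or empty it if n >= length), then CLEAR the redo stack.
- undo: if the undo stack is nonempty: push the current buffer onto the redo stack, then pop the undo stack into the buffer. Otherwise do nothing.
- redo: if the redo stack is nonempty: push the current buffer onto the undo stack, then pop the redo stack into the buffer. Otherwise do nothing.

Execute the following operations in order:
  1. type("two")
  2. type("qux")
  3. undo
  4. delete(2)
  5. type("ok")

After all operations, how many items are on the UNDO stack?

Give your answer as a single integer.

Answer: 3

Derivation:
After op 1 (type): buf='two' undo_depth=1 redo_depth=0
After op 2 (type): buf='twoqux' undo_depth=2 redo_depth=0
After op 3 (undo): buf='two' undo_depth=1 redo_depth=1
After op 4 (delete): buf='t' undo_depth=2 redo_depth=0
After op 5 (type): buf='tok' undo_depth=3 redo_depth=0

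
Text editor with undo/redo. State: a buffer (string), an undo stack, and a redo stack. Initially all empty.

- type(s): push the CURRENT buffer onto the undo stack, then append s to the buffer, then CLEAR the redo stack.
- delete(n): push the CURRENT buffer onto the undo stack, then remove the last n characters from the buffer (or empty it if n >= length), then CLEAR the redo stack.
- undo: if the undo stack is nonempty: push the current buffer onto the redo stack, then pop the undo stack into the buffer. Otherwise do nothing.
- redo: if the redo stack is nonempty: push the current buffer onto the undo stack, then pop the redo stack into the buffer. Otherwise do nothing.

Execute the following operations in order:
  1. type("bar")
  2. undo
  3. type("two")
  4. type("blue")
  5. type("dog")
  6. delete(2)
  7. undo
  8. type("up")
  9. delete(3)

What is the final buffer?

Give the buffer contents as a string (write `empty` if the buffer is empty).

Answer: twobluedo

Derivation:
After op 1 (type): buf='bar' undo_depth=1 redo_depth=0
After op 2 (undo): buf='(empty)' undo_depth=0 redo_depth=1
After op 3 (type): buf='two' undo_depth=1 redo_depth=0
After op 4 (type): buf='twoblue' undo_depth=2 redo_depth=0
After op 5 (type): buf='twobluedog' undo_depth=3 redo_depth=0
After op 6 (delete): buf='twoblued' undo_depth=4 redo_depth=0
After op 7 (undo): buf='twobluedog' undo_depth=3 redo_depth=1
After op 8 (type): buf='twobluedogup' undo_depth=4 redo_depth=0
After op 9 (delete): buf='twobluedo' undo_depth=5 redo_depth=0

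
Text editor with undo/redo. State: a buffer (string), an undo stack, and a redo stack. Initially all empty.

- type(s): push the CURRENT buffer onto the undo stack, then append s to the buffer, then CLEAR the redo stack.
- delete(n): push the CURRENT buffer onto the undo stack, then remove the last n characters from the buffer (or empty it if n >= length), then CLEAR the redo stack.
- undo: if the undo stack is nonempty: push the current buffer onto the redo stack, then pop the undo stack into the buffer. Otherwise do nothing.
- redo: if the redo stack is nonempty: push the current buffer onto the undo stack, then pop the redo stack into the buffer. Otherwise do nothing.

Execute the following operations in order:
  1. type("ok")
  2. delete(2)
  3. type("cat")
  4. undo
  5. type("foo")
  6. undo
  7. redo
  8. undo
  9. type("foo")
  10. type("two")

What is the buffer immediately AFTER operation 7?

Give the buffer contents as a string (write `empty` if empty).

After op 1 (type): buf='ok' undo_depth=1 redo_depth=0
After op 2 (delete): buf='(empty)' undo_depth=2 redo_depth=0
After op 3 (type): buf='cat' undo_depth=3 redo_depth=0
After op 4 (undo): buf='(empty)' undo_depth=2 redo_depth=1
After op 5 (type): buf='foo' undo_depth=3 redo_depth=0
After op 6 (undo): buf='(empty)' undo_depth=2 redo_depth=1
After op 7 (redo): buf='foo' undo_depth=3 redo_depth=0

Answer: foo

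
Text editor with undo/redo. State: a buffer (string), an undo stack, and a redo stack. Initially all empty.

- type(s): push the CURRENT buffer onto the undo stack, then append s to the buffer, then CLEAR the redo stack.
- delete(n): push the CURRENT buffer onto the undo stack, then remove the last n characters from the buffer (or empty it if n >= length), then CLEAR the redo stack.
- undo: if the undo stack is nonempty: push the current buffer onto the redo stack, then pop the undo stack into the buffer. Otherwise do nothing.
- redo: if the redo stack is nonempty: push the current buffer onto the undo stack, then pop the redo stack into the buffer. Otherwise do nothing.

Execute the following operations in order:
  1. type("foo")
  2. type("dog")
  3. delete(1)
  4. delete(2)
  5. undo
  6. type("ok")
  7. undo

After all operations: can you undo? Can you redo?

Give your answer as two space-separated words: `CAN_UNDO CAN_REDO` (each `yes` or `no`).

After op 1 (type): buf='foo' undo_depth=1 redo_depth=0
After op 2 (type): buf='foodog' undo_depth=2 redo_depth=0
After op 3 (delete): buf='foodo' undo_depth=3 redo_depth=0
After op 4 (delete): buf='foo' undo_depth=4 redo_depth=0
After op 5 (undo): buf='foodo' undo_depth=3 redo_depth=1
After op 6 (type): buf='foodook' undo_depth=4 redo_depth=0
After op 7 (undo): buf='foodo' undo_depth=3 redo_depth=1

Answer: yes yes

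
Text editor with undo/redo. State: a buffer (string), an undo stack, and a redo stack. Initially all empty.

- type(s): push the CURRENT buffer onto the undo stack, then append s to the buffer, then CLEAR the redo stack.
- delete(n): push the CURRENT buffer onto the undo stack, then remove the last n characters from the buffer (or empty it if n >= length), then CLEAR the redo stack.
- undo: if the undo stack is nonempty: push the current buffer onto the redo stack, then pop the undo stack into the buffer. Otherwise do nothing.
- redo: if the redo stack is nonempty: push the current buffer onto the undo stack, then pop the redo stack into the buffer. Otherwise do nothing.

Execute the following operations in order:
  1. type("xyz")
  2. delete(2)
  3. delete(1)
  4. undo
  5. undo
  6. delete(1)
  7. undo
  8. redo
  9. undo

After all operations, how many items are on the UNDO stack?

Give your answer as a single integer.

After op 1 (type): buf='xyz' undo_depth=1 redo_depth=0
After op 2 (delete): buf='x' undo_depth=2 redo_depth=0
After op 3 (delete): buf='(empty)' undo_depth=3 redo_depth=0
After op 4 (undo): buf='x' undo_depth=2 redo_depth=1
After op 5 (undo): buf='xyz' undo_depth=1 redo_depth=2
After op 6 (delete): buf='xy' undo_depth=2 redo_depth=0
After op 7 (undo): buf='xyz' undo_depth=1 redo_depth=1
After op 8 (redo): buf='xy' undo_depth=2 redo_depth=0
After op 9 (undo): buf='xyz' undo_depth=1 redo_depth=1

Answer: 1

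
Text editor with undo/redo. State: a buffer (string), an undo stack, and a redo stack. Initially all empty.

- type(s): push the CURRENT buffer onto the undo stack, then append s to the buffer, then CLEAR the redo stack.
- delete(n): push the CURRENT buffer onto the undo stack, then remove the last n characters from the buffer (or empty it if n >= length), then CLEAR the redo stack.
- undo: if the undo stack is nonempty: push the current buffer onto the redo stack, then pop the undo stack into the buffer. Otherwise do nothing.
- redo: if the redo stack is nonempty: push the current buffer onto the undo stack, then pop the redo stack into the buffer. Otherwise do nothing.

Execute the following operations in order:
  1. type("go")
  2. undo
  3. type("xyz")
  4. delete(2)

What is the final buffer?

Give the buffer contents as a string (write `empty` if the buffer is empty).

After op 1 (type): buf='go' undo_depth=1 redo_depth=0
After op 2 (undo): buf='(empty)' undo_depth=0 redo_depth=1
After op 3 (type): buf='xyz' undo_depth=1 redo_depth=0
After op 4 (delete): buf='x' undo_depth=2 redo_depth=0

Answer: x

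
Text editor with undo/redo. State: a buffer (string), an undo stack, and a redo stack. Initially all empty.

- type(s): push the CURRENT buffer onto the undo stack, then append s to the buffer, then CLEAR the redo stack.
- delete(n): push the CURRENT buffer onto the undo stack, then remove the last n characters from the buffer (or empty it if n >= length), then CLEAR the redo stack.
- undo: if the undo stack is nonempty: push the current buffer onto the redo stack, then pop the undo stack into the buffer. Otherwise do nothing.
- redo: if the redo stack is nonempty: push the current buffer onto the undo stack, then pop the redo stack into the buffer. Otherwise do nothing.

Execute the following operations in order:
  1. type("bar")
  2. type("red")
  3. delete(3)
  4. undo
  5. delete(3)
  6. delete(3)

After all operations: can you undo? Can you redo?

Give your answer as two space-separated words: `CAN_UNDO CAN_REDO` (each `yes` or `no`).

After op 1 (type): buf='bar' undo_depth=1 redo_depth=0
After op 2 (type): buf='barred' undo_depth=2 redo_depth=0
After op 3 (delete): buf='bar' undo_depth=3 redo_depth=0
After op 4 (undo): buf='barred' undo_depth=2 redo_depth=1
After op 5 (delete): buf='bar' undo_depth=3 redo_depth=0
After op 6 (delete): buf='(empty)' undo_depth=4 redo_depth=0

Answer: yes no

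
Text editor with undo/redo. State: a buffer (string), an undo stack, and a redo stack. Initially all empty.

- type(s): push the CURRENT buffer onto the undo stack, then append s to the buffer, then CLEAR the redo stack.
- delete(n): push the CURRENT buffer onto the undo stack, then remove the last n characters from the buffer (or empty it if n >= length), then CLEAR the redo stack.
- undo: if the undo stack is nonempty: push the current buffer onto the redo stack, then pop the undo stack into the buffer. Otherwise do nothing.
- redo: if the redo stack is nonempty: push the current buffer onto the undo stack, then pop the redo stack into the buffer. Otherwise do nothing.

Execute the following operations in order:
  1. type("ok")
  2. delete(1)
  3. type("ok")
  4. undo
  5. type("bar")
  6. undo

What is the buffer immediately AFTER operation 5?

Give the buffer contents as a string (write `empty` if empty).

After op 1 (type): buf='ok' undo_depth=1 redo_depth=0
After op 2 (delete): buf='o' undo_depth=2 redo_depth=0
After op 3 (type): buf='ook' undo_depth=3 redo_depth=0
After op 4 (undo): buf='o' undo_depth=2 redo_depth=1
After op 5 (type): buf='obar' undo_depth=3 redo_depth=0

Answer: obar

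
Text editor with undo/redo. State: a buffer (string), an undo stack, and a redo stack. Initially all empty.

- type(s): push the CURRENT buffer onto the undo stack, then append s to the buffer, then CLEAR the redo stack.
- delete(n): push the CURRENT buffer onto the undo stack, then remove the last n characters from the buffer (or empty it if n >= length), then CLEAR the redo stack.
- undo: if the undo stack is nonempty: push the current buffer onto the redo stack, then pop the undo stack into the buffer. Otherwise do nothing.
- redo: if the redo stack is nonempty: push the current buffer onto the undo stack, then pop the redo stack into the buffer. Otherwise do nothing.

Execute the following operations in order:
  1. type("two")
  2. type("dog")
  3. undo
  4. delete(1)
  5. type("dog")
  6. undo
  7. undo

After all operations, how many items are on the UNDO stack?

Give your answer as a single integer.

After op 1 (type): buf='two' undo_depth=1 redo_depth=0
After op 2 (type): buf='twodog' undo_depth=2 redo_depth=0
After op 3 (undo): buf='two' undo_depth=1 redo_depth=1
After op 4 (delete): buf='tw' undo_depth=2 redo_depth=0
After op 5 (type): buf='twdog' undo_depth=3 redo_depth=0
After op 6 (undo): buf='tw' undo_depth=2 redo_depth=1
After op 7 (undo): buf='two' undo_depth=1 redo_depth=2

Answer: 1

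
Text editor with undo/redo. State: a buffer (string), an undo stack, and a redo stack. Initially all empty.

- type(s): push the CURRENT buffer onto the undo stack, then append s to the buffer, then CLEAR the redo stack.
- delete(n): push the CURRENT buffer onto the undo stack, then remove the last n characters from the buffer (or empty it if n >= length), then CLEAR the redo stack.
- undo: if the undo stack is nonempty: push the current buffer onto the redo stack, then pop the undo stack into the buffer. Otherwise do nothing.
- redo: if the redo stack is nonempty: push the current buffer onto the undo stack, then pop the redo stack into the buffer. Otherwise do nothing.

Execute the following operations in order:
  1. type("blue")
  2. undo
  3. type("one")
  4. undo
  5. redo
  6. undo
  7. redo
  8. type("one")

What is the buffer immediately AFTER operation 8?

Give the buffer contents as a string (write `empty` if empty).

After op 1 (type): buf='blue' undo_depth=1 redo_depth=0
After op 2 (undo): buf='(empty)' undo_depth=0 redo_depth=1
After op 3 (type): buf='one' undo_depth=1 redo_depth=0
After op 4 (undo): buf='(empty)' undo_depth=0 redo_depth=1
After op 5 (redo): buf='one' undo_depth=1 redo_depth=0
After op 6 (undo): buf='(empty)' undo_depth=0 redo_depth=1
After op 7 (redo): buf='one' undo_depth=1 redo_depth=0
After op 8 (type): buf='oneone' undo_depth=2 redo_depth=0

Answer: oneone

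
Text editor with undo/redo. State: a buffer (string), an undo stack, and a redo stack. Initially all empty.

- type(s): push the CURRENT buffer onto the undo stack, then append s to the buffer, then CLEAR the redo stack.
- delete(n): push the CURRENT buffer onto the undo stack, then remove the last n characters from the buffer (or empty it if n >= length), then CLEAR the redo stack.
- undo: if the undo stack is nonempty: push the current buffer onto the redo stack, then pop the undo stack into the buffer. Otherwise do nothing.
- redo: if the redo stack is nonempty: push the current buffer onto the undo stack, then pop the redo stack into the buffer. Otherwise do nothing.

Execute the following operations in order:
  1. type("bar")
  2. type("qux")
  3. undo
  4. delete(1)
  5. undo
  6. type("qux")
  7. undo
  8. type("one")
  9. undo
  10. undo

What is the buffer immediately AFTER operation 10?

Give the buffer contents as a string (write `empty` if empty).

After op 1 (type): buf='bar' undo_depth=1 redo_depth=0
After op 2 (type): buf='barqux' undo_depth=2 redo_depth=0
After op 3 (undo): buf='bar' undo_depth=1 redo_depth=1
After op 4 (delete): buf='ba' undo_depth=2 redo_depth=0
After op 5 (undo): buf='bar' undo_depth=1 redo_depth=1
After op 6 (type): buf='barqux' undo_depth=2 redo_depth=0
After op 7 (undo): buf='bar' undo_depth=1 redo_depth=1
After op 8 (type): buf='barone' undo_depth=2 redo_depth=0
After op 9 (undo): buf='bar' undo_depth=1 redo_depth=1
After op 10 (undo): buf='(empty)' undo_depth=0 redo_depth=2

Answer: empty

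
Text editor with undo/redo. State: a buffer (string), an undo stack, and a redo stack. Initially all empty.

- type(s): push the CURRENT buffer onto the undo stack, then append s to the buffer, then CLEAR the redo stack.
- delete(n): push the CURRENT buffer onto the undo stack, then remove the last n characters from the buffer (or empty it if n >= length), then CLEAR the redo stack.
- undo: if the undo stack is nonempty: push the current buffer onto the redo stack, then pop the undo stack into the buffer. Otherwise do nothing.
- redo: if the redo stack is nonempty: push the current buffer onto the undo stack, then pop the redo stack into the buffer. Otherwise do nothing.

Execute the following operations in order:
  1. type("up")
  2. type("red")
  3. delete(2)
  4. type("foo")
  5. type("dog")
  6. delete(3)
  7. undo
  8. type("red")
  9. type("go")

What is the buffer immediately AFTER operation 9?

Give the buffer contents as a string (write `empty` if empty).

After op 1 (type): buf='up' undo_depth=1 redo_depth=0
After op 2 (type): buf='upred' undo_depth=2 redo_depth=0
After op 3 (delete): buf='upr' undo_depth=3 redo_depth=0
After op 4 (type): buf='uprfoo' undo_depth=4 redo_depth=0
After op 5 (type): buf='uprfoodog' undo_depth=5 redo_depth=0
After op 6 (delete): buf='uprfoo' undo_depth=6 redo_depth=0
After op 7 (undo): buf='uprfoodog' undo_depth=5 redo_depth=1
After op 8 (type): buf='uprfoodogred' undo_depth=6 redo_depth=0
After op 9 (type): buf='uprfoodogredgo' undo_depth=7 redo_depth=0

Answer: uprfoodogredgo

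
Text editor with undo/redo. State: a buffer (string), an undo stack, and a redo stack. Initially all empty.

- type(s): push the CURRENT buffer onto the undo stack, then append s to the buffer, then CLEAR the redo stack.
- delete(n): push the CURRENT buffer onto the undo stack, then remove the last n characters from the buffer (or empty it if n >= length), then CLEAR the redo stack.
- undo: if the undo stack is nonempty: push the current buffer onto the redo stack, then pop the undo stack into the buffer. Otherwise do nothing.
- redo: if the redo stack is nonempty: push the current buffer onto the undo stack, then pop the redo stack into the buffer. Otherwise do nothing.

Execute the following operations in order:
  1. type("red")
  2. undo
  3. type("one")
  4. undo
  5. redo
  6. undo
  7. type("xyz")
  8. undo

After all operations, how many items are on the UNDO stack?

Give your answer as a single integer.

After op 1 (type): buf='red' undo_depth=1 redo_depth=0
After op 2 (undo): buf='(empty)' undo_depth=0 redo_depth=1
After op 3 (type): buf='one' undo_depth=1 redo_depth=0
After op 4 (undo): buf='(empty)' undo_depth=0 redo_depth=1
After op 5 (redo): buf='one' undo_depth=1 redo_depth=0
After op 6 (undo): buf='(empty)' undo_depth=0 redo_depth=1
After op 7 (type): buf='xyz' undo_depth=1 redo_depth=0
After op 8 (undo): buf='(empty)' undo_depth=0 redo_depth=1

Answer: 0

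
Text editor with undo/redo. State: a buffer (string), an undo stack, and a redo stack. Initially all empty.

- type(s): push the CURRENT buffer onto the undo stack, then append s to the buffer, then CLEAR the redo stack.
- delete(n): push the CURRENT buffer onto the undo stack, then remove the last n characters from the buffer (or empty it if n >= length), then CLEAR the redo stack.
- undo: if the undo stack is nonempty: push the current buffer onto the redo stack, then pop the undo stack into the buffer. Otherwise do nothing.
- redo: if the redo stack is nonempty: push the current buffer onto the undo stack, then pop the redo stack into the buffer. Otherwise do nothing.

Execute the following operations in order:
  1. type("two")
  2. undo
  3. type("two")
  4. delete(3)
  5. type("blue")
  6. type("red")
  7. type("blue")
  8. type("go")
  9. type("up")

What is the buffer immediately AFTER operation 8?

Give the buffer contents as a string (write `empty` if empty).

After op 1 (type): buf='two' undo_depth=1 redo_depth=0
After op 2 (undo): buf='(empty)' undo_depth=0 redo_depth=1
After op 3 (type): buf='two' undo_depth=1 redo_depth=0
After op 4 (delete): buf='(empty)' undo_depth=2 redo_depth=0
After op 5 (type): buf='blue' undo_depth=3 redo_depth=0
After op 6 (type): buf='bluered' undo_depth=4 redo_depth=0
After op 7 (type): buf='blueredblue' undo_depth=5 redo_depth=0
After op 8 (type): buf='blueredbluego' undo_depth=6 redo_depth=0

Answer: blueredbluego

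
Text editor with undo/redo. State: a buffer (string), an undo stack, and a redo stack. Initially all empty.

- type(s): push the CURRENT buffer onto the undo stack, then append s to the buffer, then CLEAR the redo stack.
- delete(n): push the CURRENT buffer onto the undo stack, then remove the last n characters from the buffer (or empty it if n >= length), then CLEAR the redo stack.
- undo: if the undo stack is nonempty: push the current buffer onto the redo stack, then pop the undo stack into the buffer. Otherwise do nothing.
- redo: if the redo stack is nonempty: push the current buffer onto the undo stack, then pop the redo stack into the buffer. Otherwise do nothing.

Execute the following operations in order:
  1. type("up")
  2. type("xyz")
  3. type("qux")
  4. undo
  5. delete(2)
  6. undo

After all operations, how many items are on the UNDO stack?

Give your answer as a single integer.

After op 1 (type): buf='up' undo_depth=1 redo_depth=0
After op 2 (type): buf='upxyz' undo_depth=2 redo_depth=0
After op 3 (type): buf='upxyzqux' undo_depth=3 redo_depth=0
After op 4 (undo): buf='upxyz' undo_depth=2 redo_depth=1
After op 5 (delete): buf='upx' undo_depth=3 redo_depth=0
After op 6 (undo): buf='upxyz' undo_depth=2 redo_depth=1

Answer: 2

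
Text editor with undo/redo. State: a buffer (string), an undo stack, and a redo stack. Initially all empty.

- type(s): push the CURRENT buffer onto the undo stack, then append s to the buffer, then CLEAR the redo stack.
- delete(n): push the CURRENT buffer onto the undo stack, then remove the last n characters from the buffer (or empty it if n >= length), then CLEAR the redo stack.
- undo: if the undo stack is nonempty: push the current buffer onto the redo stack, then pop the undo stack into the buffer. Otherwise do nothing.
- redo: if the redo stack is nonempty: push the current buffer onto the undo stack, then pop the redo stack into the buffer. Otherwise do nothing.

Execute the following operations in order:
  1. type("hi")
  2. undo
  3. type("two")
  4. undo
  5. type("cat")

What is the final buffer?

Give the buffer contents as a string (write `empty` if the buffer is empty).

After op 1 (type): buf='hi' undo_depth=1 redo_depth=0
After op 2 (undo): buf='(empty)' undo_depth=0 redo_depth=1
After op 3 (type): buf='two' undo_depth=1 redo_depth=0
After op 4 (undo): buf='(empty)' undo_depth=0 redo_depth=1
After op 5 (type): buf='cat' undo_depth=1 redo_depth=0

Answer: cat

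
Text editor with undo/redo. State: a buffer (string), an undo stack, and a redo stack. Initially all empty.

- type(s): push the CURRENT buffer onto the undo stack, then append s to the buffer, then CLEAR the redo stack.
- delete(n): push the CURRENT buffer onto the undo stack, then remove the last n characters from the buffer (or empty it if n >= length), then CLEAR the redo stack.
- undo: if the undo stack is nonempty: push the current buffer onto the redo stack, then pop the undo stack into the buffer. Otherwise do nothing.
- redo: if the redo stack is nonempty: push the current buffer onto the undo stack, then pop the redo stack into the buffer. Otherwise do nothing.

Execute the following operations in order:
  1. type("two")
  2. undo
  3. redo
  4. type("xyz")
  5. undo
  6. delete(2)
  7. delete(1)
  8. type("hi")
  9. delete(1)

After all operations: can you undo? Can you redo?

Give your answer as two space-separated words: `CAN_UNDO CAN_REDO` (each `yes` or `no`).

Answer: yes no

Derivation:
After op 1 (type): buf='two' undo_depth=1 redo_depth=0
After op 2 (undo): buf='(empty)' undo_depth=0 redo_depth=1
After op 3 (redo): buf='two' undo_depth=1 redo_depth=0
After op 4 (type): buf='twoxyz' undo_depth=2 redo_depth=0
After op 5 (undo): buf='two' undo_depth=1 redo_depth=1
After op 6 (delete): buf='t' undo_depth=2 redo_depth=0
After op 7 (delete): buf='(empty)' undo_depth=3 redo_depth=0
After op 8 (type): buf='hi' undo_depth=4 redo_depth=0
After op 9 (delete): buf='h' undo_depth=5 redo_depth=0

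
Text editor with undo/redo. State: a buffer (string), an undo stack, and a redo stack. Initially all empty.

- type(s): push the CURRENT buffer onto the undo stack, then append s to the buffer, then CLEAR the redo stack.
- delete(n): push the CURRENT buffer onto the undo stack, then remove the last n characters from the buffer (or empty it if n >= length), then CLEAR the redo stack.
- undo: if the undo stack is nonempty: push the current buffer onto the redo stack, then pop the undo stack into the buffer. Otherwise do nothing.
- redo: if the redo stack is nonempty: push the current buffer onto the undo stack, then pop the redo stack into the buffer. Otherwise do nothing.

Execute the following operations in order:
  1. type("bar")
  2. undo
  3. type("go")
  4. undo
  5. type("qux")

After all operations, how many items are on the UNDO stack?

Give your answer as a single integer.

Answer: 1

Derivation:
After op 1 (type): buf='bar' undo_depth=1 redo_depth=0
After op 2 (undo): buf='(empty)' undo_depth=0 redo_depth=1
After op 3 (type): buf='go' undo_depth=1 redo_depth=0
After op 4 (undo): buf='(empty)' undo_depth=0 redo_depth=1
After op 5 (type): buf='qux' undo_depth=1 redo_depth=0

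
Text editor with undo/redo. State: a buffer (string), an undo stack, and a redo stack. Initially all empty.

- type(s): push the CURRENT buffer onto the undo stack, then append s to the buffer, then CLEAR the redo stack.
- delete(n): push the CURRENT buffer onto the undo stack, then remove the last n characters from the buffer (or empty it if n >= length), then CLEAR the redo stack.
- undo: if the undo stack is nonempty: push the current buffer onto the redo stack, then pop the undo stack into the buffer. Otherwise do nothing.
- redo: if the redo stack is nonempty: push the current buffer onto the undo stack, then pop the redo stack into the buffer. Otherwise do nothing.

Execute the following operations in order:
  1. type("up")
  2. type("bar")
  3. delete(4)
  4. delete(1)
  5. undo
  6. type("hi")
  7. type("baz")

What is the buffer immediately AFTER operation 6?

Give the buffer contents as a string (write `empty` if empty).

Answer: uhi

Derivation:
After op 1 (type): buf='up' undo_depth=1 redo_depth=0
After op 2 (type): buf='upbar' undo_depth=2 redo_depth=0
After op 3 (delete): buf='u' undo_depth=3 redo_depth=0
After op 4 (delete): buf='(empty)' undo_depth=4 redo_depth=0
After op 5 (undo): buf='u' undo_depth=3 redo_depth=1
After op 6 (type): buf='uhi' undo_depth=4 redo_depth=0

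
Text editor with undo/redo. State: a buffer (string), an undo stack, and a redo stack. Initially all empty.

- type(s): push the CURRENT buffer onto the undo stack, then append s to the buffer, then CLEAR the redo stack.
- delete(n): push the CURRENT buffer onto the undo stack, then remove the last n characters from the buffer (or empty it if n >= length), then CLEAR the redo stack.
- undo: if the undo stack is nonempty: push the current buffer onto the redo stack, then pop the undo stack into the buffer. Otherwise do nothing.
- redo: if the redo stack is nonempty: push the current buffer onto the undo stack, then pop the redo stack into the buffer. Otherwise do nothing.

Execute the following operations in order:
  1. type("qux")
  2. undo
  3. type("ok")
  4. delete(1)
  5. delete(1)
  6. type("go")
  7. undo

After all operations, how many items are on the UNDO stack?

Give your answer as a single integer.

Answer: 3

Derivation:
After op 1 (type): buf='qux' undo_depth=1 redo_depth=0
After op 2 (undo): buf='(empty)' undo_depth=0 redo_depth=1
After op 3 (type): buf='ok' undo_depth=1 redo_depth=0
After op 4 (delete): buf='o' undo_depth=2 redo_depth=0
After op 5 (delete): buf='(empty)' undo_depth=3 redo_depth=0
After op 6 (type): buf='go' undo_depth=4 redo_depth=0
After op 7 (undo): buf='(empty)' undo_depth=3 redo_depth=1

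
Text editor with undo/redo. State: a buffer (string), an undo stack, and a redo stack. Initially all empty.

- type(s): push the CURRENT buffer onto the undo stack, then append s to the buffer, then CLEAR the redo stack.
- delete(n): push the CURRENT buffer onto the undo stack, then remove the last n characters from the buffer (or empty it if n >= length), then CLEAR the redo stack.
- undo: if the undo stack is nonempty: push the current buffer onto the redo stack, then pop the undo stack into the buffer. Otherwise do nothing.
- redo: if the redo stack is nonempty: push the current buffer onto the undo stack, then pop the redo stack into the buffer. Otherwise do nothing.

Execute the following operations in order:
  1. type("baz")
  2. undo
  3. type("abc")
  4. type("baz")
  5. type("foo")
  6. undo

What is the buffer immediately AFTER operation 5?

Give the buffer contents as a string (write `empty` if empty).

Answer: abcbazfoo

Derivation:
After op 1 (type): buf='baz' undo_depth=1 redo_depth=0
After op 2 (undo): buf='(empty)' undo_depth=0 redo_depth=1
After op 3 (type): buf='abc' undo_depth=1 redo_depth=0
After op 4 (type): buf='abcbaz' undo_depth=2 redo_depth=0
After op 5 (type): buf='abcbazfoo' undo_depth=3 redo_depth=0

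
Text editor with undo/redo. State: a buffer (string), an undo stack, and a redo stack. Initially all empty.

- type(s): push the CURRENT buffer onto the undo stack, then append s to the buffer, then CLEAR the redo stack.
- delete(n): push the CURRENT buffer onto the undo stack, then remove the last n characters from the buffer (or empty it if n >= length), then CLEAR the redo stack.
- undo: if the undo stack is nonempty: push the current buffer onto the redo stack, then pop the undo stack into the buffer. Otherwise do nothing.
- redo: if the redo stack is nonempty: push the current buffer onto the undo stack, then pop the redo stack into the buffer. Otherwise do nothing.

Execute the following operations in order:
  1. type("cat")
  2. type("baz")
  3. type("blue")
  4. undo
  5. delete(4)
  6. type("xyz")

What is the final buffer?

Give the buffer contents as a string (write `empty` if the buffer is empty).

After op 1 (type): buf='cat' undo_depth=1 redo_depth=0
After op 2 (type): buf='catbaz' undo_depth=2 redo_depth=0
After op 3 (type): buf='catbazblue' undo_depth=3 redo_depth=0
After op 4 (undo): buf='catbaz' undo_depth=2 redo_depth=1
After op 5 (delete): buf='ca' undo_depth=3 redo_depth=0
After op 6 (type): buf='caxyz' undo_depth=4 redo_depth=0

Answer: caxyz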